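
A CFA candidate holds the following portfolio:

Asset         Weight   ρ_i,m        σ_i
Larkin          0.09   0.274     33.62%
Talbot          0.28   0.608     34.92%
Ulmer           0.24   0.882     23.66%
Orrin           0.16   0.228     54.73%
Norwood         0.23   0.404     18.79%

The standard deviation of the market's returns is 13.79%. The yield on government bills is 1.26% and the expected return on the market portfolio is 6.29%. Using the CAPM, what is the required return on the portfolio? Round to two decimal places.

β_Larkin = 0.274 × 33.62% / 13.79% = 0.6680
β_Talbot = 0.608 × 34.92% / 13.79% = 1.5396
β_Ulmer = 0.882 × 23.66% / 13.79% = 1.5133
β_Orrin = 0.228 × 54.73% / 13.79% = 0.9049
β_Norwood = 0.404 × 18.79% / 13.79% = 0.5505
β_P = Σ w_i β_i = 0.09×0.6680 + 0.28×1.5396 + 0.24×1.5133 + 0.16×0.9049 + 0.23×0.5505 = 1.1258
MRP = 6.29% − 1.26% = 5.03%
E(R_P) = R_f + β_P × MRP = 1.26% + 1.1258 × 5.03% = 6.92%

6.92%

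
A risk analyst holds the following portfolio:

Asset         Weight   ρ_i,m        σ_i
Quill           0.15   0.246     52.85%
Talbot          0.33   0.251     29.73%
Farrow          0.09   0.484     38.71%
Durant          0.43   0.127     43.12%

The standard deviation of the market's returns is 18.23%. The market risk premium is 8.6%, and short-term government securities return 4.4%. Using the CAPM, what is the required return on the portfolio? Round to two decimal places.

8.39%

β_Quill = 0.246 × 52.85% / 18.23% = 0.7132
β_Talbot = 0.251 × 29.73% / 18.23% = 0.4093
β_Farrow = 0.484 × 38.71% / 18.23% = 1.0277
β_Durant = 0.127 × 43.12% / 18.23% = 0.3004
β_P = Σ w_i β_i = 0.15×0.7132 + 0.33×0.4093 + 0.09×1.0277 + 0.43×0.3004 = 0.4637
E(R_P) = R_f + β_P × MRP = 4.4% + 0.4637 × 8.6% = 8.39%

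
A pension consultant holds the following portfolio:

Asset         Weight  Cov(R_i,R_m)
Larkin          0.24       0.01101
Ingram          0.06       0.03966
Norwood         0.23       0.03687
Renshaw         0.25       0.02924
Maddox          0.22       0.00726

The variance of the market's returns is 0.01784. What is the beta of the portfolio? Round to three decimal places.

β_Larkin = 0.01101 / 0.01784 = 0.6172
β_Ingram = 0.03966 / 0.01784 = 2.2231
β_Norwood = 0.03687 / 0.01784 = 2.0667
β_Renshaw = 0.02924 / 0.01784 = 1.6390
β_Maddox = 0.00726 / 0.01784 = 0.4070
β_P = Σ w_i β_i = 0.24×0.6172 + 0.06×2.2231 + 0.23×2.0667 + 0.25×1.6390 + 0.22×0.4070 = 1.2561

1.256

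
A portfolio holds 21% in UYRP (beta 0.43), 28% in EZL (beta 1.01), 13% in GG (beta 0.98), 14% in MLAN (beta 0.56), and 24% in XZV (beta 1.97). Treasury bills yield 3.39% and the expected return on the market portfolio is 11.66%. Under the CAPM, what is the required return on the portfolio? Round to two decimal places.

12.09%

β_P = Σ w_i β_i = 0.21×0.43 + 0.28×1.01 + 0.13×0.98 + 0.14×0.56 + 0.24×1.97 = 1.0517
MRP = 11.66% − 3.39% = 8.27%
E(R_P) = R_f + β_P × MRP = 3.39% + 1.0517 × 8.27% = 12.09%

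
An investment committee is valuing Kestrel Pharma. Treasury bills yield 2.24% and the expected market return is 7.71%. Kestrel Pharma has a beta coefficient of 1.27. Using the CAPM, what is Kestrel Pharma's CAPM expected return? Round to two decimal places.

Market risk premium = E(R_m) − R_f = 7.71% − 2.24% = 5.47%
E(R) = R_f + β × MRP = 2.24% + 1.27 × 5.47% = 9.19%

9.19%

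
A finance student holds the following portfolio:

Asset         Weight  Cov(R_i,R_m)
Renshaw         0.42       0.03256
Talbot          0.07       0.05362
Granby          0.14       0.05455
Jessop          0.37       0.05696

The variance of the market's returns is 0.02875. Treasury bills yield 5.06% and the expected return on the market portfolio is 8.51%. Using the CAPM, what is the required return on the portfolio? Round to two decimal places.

10.60%

β_Renshaw = 0.03256 / 0.02875 = 1.1325
β_Talbot = 0.05362 / 0.02875 = 1.8650
β_Granby = 0.05455 / 0.02875 = 1.8974
β_Jessop = 0.05696 / 0.02875 = 1.9812
β_P = Σ w_i β_i = 0.42×1.1325 + 0.07×1.8650 + 0.14×1.8974 + 0.37×1.9812 = 1.6049
MRP = 8.51% − 5.06% = 3.45%
E(R_P) = R_f + β_P × MRP = 5.06% + 1.6049 × 3.45% = 10.60%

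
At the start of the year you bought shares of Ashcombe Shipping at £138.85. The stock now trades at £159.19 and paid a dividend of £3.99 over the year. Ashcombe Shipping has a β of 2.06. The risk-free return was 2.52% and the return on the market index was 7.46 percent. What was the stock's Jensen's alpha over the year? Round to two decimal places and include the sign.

+4.83%

Realised HPR = (P1 + D1 − P0) / P0 = (159.19 + 3.99 − 138.85) / 138.85 = 24.33 / 138.85 = 17.5225%
MRP = 7.46% − 2.52% = 4.94%
CAPM required = R_f + β·MRP = 2.52% + 2.06 × 4.94% = 12.6964%
α = realised − required = 17.5225% − 12.6964% = +4.83%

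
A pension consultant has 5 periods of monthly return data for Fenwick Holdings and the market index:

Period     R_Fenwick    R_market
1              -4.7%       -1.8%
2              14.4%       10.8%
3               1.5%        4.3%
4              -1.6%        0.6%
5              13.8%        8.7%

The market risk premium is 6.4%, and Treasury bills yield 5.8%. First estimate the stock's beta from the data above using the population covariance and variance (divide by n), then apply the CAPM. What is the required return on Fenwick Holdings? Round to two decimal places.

16.28%

Mean R_i = (-4.7 + 14.4 + 1.5 − 1.6 + 13.8) / 5 = 4.6800%
Mean R_m = (-1.8 + 10.8 + 4.3 + 0.6 + 8.7) / 5 = 4.5200%
Σ(R_i − R̄_i)(R_m − R̄_m) = 183.7620  ⇒  Cov = 183.7620 / 5 = 36.7524
Σ(R_m − R̄_m)² = 112.2680  ⇒  Var(R_m) = 112.2680 / 5 = 22.4536
β = Cov / Var(R_m) = 36.7524 / 22.4536 = 1.6368
E(R) = R_f + β × MRP = 5.8% + 1.6368 × 6.4% = 16.28%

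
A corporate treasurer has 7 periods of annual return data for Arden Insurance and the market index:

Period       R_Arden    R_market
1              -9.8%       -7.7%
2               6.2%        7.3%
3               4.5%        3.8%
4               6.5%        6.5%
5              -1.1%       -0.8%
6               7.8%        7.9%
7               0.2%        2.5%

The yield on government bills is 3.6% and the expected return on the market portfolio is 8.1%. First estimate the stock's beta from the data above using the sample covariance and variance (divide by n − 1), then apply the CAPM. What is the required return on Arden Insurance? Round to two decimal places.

8.56%

Mean R_i = (-9.8 + 6.2 + 4.5 + 6.5 − 1.1 + 7.8 + 0.2) / 7 = 2.0429%
Mean R_m = (-7.7 + 7.3 + 3.8 + 6.5 − 0.8 + 7.9 + 2.5) / 7 = 2.7857%
Σ(R_i − R̄_i)(R_m − R̄_m) = 203.2343  ⇒  Cov = 203.2343 / 6 = 33.8724
Σ(R_m − R̄_m)² = 184.2486  ⇒  Var(R_m) = 184.2486 / 6 = 30.7081
β = Cov / Var(R_m) = 33.8724 / 30.7081 = 1.1030
MRP = 8.1% − 3.6% = 4.50%
E(R) = R_f + β × MRP = 3.6% + 1.1030 × 4.5% = 8.56%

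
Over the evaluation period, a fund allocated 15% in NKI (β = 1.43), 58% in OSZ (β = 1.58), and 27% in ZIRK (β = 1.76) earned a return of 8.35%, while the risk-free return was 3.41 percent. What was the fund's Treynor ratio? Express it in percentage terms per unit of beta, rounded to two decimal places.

3.08%

β_P = 0.15×1.43 + 0.58×1.58 + 0.27×1.76 = 1.6061
Treynor = (R_P − R_f) / β_P = (8.35% − 3.41%) / 1.6061 = 4.94% / 1.6061 = 3.08%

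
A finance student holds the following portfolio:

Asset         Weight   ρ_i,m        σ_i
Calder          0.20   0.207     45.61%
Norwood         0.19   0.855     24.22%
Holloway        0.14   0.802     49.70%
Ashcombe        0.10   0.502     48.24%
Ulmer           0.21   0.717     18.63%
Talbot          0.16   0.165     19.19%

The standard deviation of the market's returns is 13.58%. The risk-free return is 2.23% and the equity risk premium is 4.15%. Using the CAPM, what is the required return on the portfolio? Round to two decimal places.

7.47%

β_Calder = 0.207 × 45.61% / 13.58% = 0.6952
β_Norwood = 0.855 × 24.22% / 13.58% = 1.5249
β_Holloway = 0.802 × 49.70% / 13.58% = 2.9352
β_Ashcombe = 0.502 × 48.24% / 13.58% = 1.7832
β_Ulmer = 0.717 × 18.63% / 13.58% = 0.9836
β_Talbot = 0.165 × 19.19% / 13.58% = 0.2332
β_P = Σ w_i β_i = 0.20×0.6952 + 0.19×1.5249 + 0.14×2.9352 + 0.10×1.7832 + 0.21×0.9836 + 0.16×0.2332 = 1.2619
E(R_P) = R_f + β_P × MRP = 2.23% + 1.2619 × 4.15% = 7.47%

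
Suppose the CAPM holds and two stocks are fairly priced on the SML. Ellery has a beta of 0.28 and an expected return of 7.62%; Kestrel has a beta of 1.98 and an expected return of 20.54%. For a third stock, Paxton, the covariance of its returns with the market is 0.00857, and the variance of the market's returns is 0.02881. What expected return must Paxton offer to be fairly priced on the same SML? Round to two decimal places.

7.75%

MRP = (20.54% − 7.62%) / (1.98 − 0.28) = 7.6000%
R_f = 7.62% − 0.28 × 7.6000% = 5.4920%
β_Paxton = Cov / Var(R_m) = 0.00857 / 0.02881 = 0.2975
E(R_Paxton) = R_f + β × MRP = 5.4920% + 0.2975 × 7.6000% = 7.75%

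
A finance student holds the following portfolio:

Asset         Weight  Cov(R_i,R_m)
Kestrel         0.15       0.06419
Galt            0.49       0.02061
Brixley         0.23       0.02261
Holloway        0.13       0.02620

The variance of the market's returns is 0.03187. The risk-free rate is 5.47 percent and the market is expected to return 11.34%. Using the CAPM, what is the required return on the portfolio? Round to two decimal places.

10.69%

β_Kestrel = 0.06419 / 0.03187 = 2.0141
β_Galt = 0.02061 / 0.03187 = 0.6467
β_Brixley = 0.02261 / 0.03187 = 0.7094
β_Holloway = 0.02620 / 0.03187 = 0.8221
β_P = Σ w_i β_i = 0.15×2.0141 + 0.49×0.6467 + 0.23×0.7094 + 0.13×0.8221 = 0.8890
MRP = 11.34% − 5.47% = 5.87%
E(R_P) = R_f + β_P × MRP = 5.47% + 0.8890 × 5.87% = 10.69%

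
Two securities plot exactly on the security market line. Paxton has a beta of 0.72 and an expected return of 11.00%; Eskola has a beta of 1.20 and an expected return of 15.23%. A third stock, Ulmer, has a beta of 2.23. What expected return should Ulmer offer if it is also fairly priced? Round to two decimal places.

24.31%

MRP (SML slope) = (15.23% − 11.00%) / (1.20 − 0.72) = 4.23% / 0.48 = 8.8125%
R_f (intercept) = 11.00% − 0.72 × 8.8125% = 4.6550%
E(R_Ulmer) = R_f + β × MRP = 4.6550% + 2.23 × 8.8125% = 24.31%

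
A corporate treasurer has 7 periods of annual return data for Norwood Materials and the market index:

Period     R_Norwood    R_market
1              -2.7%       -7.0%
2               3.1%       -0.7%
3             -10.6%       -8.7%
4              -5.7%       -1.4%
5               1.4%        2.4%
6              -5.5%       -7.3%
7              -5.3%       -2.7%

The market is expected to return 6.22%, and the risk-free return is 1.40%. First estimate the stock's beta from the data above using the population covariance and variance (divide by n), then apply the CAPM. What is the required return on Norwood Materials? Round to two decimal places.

Mean R_i = (-2.7 + 3.1 − 10.6 − 5.7 + 1.4 − 5.5 − 5.3) / 7 = -3.6143%
Mean R_m = (-7.0 − 0.7 − 8.7 − 1.4 + 2.4 − 7.3 − 2.7) / 7 = -3.6286%
Σ(R_i − R̄_i)(R_m − R̄_m) = 82.9471  ⇒  Cov = 82.9471 / 7 = 11.8496
Σ(R_m − R̄_m)² = 101.3143  ⇒  Var(R_m) = 101.3143 / 7 = 14.4735
β = Cov / Var(R_m) = 11.8496 / 14.4735 = 0.8187
MRP = 6.22% − 1.40% = 4.82%
E(R) = R_f + β × MRP = 1.40% + 0.8187 × 4.82% = 5.35%

5.35%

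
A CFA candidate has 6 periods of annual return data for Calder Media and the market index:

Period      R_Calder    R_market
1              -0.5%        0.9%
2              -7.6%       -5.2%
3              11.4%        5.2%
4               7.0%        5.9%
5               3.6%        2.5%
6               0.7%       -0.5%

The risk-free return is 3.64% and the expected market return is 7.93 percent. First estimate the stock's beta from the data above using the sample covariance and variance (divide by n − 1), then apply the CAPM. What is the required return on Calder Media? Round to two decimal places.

10.18%

Mean R_i = (-0.5 − 7.6 + 11.4 + 7.0 + 3.6 + 0.7) / 6 = 2.4333%
Mean R_m = (0.9 − 5.2 + 5.2 + 5.9 + 2.5 − 0.5) / 6 = 1.4667%
Σ(R_i − R̄_i)(R_m − R̄_m) = 126.8867  ⇒  Cov = 126.8867 / 5 = 25.3773
Σ(R_m − R̄_m)² = 83.2933  ⇒  Var(R_m) = 83.2933 / 5 = 16.6587
β = Cov / Var(R_m) = 25.3773 / 16.6587 = 1.5234
MRP = 7.93% − 3.64% = 4.29%
E(R) = R_f + β × MRP = 3.64% + 1.5234 × 4.29% = 10.18%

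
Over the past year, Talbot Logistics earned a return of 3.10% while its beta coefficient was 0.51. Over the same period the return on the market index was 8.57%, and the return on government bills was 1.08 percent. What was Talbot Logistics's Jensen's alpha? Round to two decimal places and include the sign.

Market excess return = 8.57% − 1.08% = 7.49%
CAPM benchmark = R_f + β(R_m − R_f) = 1.08% + 0.51 × 7.49% = 4.8999%
α = actual − benchmark = 3.10% − 4.8999% = -1.80%

-1.80%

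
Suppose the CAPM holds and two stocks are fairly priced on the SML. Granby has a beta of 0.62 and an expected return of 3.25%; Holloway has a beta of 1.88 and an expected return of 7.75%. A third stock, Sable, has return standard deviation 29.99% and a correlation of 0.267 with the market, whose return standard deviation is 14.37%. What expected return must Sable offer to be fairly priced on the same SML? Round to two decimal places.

MRP = (7.75% − 3.25%) / (1.88 − 0.62) = 3.5714%
R_f = 3.25% − 0.62 × 3.5714% = 1.0357%
β_Sable = ρ·σ_i/σ_m = 0.267 × 29.99 / 14.37 = 0.5572
E(R_Sable) = R_f + β × MRP = 1.0357% + 0.5572 × 3.5714% = 3.03%

3.03%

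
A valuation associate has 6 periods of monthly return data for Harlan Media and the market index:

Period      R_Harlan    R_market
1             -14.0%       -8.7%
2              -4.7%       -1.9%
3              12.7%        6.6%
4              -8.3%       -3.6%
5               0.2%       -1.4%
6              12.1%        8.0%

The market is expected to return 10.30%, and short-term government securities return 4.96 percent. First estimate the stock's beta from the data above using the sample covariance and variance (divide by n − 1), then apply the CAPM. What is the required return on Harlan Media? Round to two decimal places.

13.98%

Mean R_i = (-14.0 − 4.7 + 12.7 − 8.3 + 0.2 + 12.1) / 6 = -0.3333%
Mean R_m = (-8.7 − 1.9 + 6.6 − 3.6 − 1.4 + 8.0) / 6 = -0.1667%
Σ(R_i − R̄_i)(R_m − R̄_m) = 340.6167  ⇒  Cov = 340.6167 / 5 = 68.1233
Σ(R_m − R̄_m)² = 201.6133  ⇒  Var(R_m) = 201.6133 / 5 = 40.3227
β = Cov / Var(R_m) = 68.1233 / 40.3227 = 1.6895
MRP = 10.30% − 4.96% = 5.34%
E(R) = R_f + β × MRP = 4.96% + 1.6895 × 5.34% = 13.98%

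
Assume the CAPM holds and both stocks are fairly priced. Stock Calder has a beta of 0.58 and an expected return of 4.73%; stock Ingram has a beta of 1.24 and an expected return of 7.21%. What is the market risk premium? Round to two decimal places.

Both satisfy E(R) = R_f + β·MRP, so the slope of the SML is
MRP = (7.21% − 4.73%) / (1.24 − 0.58) = 2.48% / 0.66 = 3.7576%

3.76%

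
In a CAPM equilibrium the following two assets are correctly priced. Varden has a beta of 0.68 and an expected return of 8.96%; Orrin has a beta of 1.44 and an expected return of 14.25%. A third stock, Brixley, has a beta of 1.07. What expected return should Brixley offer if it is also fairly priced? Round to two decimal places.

MRP (SML slope) = (14.25% − 8.96%) / (1.44 − 0.68) = 5.29% / 0.76 = 6.9605%
R_f (intercept) = 8.96% − 0.68 × 6.9605% = 4.2269%
E(R_Brixley) = R_f + β × MRP = 4.2269% + 1.07 × 6.9605% = 11.67%

11.67%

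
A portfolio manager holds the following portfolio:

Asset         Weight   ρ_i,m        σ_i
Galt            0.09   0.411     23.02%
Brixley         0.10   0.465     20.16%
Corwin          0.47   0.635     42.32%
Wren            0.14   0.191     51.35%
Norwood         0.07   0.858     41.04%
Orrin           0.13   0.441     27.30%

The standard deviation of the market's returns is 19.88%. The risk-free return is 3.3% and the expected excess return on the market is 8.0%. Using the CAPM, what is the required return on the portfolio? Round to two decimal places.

11.28%

β_Galt = 0.411 × 23.02% / 19.88% = 0.4759
β_Brixley = 0.465 × 20.16% / 19.88% = 0.4715
β_Corwin = 0.635 × 42.32% / 19.88% = 1.3518
β_Wren = 0.191 × 51.35% / 19.88% = 0.4934
β_Norwood = 0.858 × 41.04% / 19.88% = 1.7712
β_Orrin = 0.441 × 27.30% / 19.88% = 0.6056
β_P = Σ w_i β_i = 0.09×0.4759 + 0.10×0.4715 + 0.47×1.3518 + 0.14×0.4934 + 0.07×1.7712 + 0.13×0.6056 = 0.9971
E(R_P) = R_f + β_P × MRP = 3.3% + 0.9971 × 8.0% = 11.28%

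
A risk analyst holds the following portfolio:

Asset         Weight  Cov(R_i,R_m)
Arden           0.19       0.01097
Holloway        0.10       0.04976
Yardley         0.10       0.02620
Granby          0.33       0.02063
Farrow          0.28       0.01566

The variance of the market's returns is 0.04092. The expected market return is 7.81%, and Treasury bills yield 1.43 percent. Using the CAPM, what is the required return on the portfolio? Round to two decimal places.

β_Arden = 0.01097 / 0.04092 = 0.2681
β_Holloway = 0.04976 / 0.04092 = 1.2160
β_Yardley = 0.02620 / 0.04092 = 0.6403
β_Granby = 0.02063 / 0.04092 = 0.5042
β_Farrow = 0.01566 / 0.04092 = 0.3827
β_P = Σ w_i β_i = 0.19×0.2681 + 0.10×1.2160 + 0.10×0.6403 + 0.33×0.5042 + 0.28×0.3827 = 0.5101
MRP = 7.81% − 1.43% = 6.38%
E(R_P) = R_f + β_P × MRP = 1.43% + 0.5101 × 6.38% = 4.68%

4.68%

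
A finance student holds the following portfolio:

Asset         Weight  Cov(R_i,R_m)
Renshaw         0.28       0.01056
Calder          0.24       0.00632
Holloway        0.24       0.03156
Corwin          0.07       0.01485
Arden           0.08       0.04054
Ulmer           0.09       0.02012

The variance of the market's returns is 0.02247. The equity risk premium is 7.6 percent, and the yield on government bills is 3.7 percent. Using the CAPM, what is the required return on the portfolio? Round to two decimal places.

9.84%

β_Renshaw = 0.01056 / 0.02247 = 0.4700
β_Calder = 0.00632 / 0.02247 = 0.2813
β_Holloway = 0.03156 / 0.02247 = 1.4045
β_Corwin = 0.01485 / 0.02247 = 0.6609
β_Arden = 0.04054 / 0.02247 = 1.8042
β_Ulmer = 0.02012 / 0.02247 = 0.8954
β_P = Σ w_i β_i = 0.28×0.4700 + 0.24×0.2813 + 0.24×1.4045 + 0.07×0.6609 + 0.08×1.8042 + 0.09×0.8954 = 0.8074
E(R_P) = R_f + β_P × MRP = 3.7% + 0.8074 × 7.6% = 9.84%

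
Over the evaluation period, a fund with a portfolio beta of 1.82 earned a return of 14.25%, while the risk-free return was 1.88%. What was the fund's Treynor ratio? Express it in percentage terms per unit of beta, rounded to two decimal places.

6.80%

Treynor = (R_P − R_f) / β_P = (14.25% − 1.88%) / 1.8200 = 12.37% / 1.8200 = 6.80%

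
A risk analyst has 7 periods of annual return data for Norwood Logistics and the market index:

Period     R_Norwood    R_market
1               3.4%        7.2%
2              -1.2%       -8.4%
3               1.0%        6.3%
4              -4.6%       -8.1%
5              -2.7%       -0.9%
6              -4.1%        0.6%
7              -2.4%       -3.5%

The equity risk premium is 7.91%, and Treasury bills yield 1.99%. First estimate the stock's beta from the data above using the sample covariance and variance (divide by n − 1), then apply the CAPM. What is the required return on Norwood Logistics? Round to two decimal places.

Mean R_i = (3.4 − 1.2 + 1.0 − 4.6 − 2.7 − 4.1 − 2.4) / 7 = -1.5143%
Mean R_m = (7.2 − 8.4 + 6.3 − 8.1 − 0.9 + 0.6 − 3.5) / 7 = -0.9714%
Σ(R_i − R̄_i)(R_m − R̄_m) = 76.1929  ⇒  Cov = 76.1929 / 6 = 12.6988
Σ(R_m − R̄_m)² = 234.5143  ⇒  Var(R_m) = 234.5143 / 6 = 39.0857
β = Cov / Var(R_m) = 12.6988 / 39.0857 = 0.3249
E(R) = R_f + β × MRP = 1.99% + 0.3249 × 7.91% = 4.56%

4.56%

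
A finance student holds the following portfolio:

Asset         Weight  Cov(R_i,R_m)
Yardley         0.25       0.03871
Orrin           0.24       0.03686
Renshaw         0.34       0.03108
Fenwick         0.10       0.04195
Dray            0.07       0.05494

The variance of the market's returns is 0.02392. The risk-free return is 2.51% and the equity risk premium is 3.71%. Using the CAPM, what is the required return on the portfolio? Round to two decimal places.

8.27%

β_Yardley = 0.03871 / 0.02392 = 1.6183
β_Orrin = 0.03686 / 0.02392 = 1.5410
β_Renshaw = 0.03108 / 0.02392 = 1.2993
β_Fenwick = 0.04195 / 0.02392 = 1.7538
β_Dray = 0.05494 / 0.02392 = 2.2968
β_P = Σ w_i β_i = 0.25×1.6183 + 0.24×1.5410 + 0.34×1.2993 + 0.10×1.7538 + 0.07×2.2968 = 1.5523
E(R_P) = R_f + β_P × MRP = 2.51% + 1.5523 × 3.71% = 8.27%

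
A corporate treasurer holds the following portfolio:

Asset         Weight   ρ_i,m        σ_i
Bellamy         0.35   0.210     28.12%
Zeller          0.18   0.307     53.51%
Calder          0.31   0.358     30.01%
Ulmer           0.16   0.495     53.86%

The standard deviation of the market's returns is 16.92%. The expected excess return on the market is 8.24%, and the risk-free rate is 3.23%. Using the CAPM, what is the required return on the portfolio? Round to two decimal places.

β_Bellamy = 0.210 × 28.12% / 16.92% = 0.3490
β_Zeller = 0.307 × 53.51% / 16.92% = 0.9709
β_Calder = 0.358 × 30.01% / 16.92% = 0.6350
β_Ulmer = 0.495 × 53.86% / 16.92% = 1.5757
β_P = Σ w_i β_i = 0.35×0.3490 + 0.18×0.9709 + 0.31×0.6350 + 0.16×1.5757 = 0.7459
E(R_P) = R_f + β_P × MRP = 3.23% + 0.7459 × 8.24% = 9.38%

9.38%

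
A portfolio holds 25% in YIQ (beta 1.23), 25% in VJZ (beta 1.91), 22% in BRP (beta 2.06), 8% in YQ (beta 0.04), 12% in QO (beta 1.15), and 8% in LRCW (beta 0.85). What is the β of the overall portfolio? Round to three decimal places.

β_P = Σ w_i β_i = 0.25×1.23 + 0.25×1.91 + 0.22×2.06 + 0.08×0.04 + 0.12×1.15 + 0.08×0.85 = 1.4474

1.447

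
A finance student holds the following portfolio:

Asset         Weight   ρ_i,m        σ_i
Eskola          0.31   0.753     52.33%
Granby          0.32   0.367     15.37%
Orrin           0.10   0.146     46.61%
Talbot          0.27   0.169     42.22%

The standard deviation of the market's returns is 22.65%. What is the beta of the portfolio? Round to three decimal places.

0.734

β_Eskola = 0.753 × 52.33% / 22.65% = 1.7397
β_Granby = 0.367 × 15.37% / 22.65% = 0.2490
β_Orrin = 0.146 × 46.61% / 22.65% = 0.3004
β_Talbot = 0.169 × 42.22% / 22.65% = 0.3150
β_P = Σ w_i β_i = 0.31×1.7397 + 0.32×0.2490 + 0.10×0.3004 + 0.27×0.3150 = 0.7341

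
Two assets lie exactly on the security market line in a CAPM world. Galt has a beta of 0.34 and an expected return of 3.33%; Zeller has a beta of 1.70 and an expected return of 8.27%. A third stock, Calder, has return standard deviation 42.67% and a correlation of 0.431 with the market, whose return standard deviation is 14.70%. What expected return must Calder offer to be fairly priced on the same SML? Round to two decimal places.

MRP = (8.27% − 3.33%) / (1.70 − 0.34) = 3.6324%
R_f = 3.33% − 0.34 × 3.6324% = 2.0950%
β_Calder = ρ·σ_i/σ_m = 0.431 × 42.67 / 14.70 = 1.2511
E(R_Calder) = R_f + β × MRP = 2.0950% + 1.2511 × 3.6324% = 6.64%

6.64%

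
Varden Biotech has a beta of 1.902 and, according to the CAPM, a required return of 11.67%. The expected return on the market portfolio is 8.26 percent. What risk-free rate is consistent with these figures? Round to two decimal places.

4.48%

E(R) = R_f + β(E(R_m) − R_f) = R_f(1 − β) + β·E(R_m)
11.67% = R_f × (1 − 1.902) + 1.902 × 8.26%
11.67% = R_f × -0.902 + 15.71052%
R_f = (11.67% − 15.71052%) / -0.902 = 4.48%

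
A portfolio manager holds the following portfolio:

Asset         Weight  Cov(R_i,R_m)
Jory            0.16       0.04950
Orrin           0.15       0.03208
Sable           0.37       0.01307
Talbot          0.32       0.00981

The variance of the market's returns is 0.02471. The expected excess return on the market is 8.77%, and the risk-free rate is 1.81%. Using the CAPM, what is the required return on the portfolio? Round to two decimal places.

β_Jory = 0.04950 / 0.02471 = 2.0032
β_Orrin = 0.03208 / 0.02471 = 1.2983
β_Sable = 0.01307 / 0.02471 = 0.5289
β_Talbot = 0.00981 / 0.02471 = 0.3970
β_P = Σ w_i β_i = 0.16×2.0032 + 0.15×1.2983 + 0.37×0.5289 + 0.32×0.3970 = 0.8380
E(R_P) = R_f + β_P × MRP = 1.81% + 0.8380 × 8.77% = 9.16%

9.16%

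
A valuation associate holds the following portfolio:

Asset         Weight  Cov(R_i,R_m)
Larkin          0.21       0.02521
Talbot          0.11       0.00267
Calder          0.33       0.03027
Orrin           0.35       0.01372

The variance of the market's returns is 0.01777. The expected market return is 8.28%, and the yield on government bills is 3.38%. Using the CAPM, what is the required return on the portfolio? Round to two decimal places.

9.00%

β_Larkin = 0.02521 / 0.01777 = 1.4187
β_Talbot = 0.00267 / 0.01777 = 0.1503
β_Calder = 0.03027 / 0.01777 = 1.7034
β_Orrin = 0.01372 / 0.01777 = 0.7721
β_P = Σ w_i β_i = 0.21×1.4187 + 0.11×0.1503 + 0.33×1.7034 + 0.35×0.7721 = 1.1468
MRP = 8.28% − 3.38% = 4.90%
E(R_P) = R_f + β_P × MRP = 3.38% + 1.1468 × 4.90% = 9.00%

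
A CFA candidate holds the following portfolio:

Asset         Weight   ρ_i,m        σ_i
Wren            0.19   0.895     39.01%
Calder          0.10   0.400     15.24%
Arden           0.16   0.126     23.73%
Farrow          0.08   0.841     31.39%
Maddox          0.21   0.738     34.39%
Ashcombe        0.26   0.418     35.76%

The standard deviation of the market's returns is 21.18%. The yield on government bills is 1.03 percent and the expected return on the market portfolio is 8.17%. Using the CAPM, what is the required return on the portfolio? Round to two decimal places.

β_Wren = 0.895 × 39.01% / 21.18% = 1.6484
β_Calder = 0.400 × 15.24% / 21.18% = 0.2878
β_Arden = 0.126 × 23.73% / 21.18% = 0.1412
β_Farrow = 0.841 × 31.39% / 21.18% = 1.2464
β_Maddox = 0.738 × 34.39% / 21.18% = 1.1983
β_Ashcombe = 0.418 × 35.76% / 21.18% = 0.7057
β_P = Σ w_i β_i = 0.19×1.6484 + 0.10×0.2878 + 0.16×0.1412 + 0.08×1.2464 + 0.21×1.1983 + 0.26×0.7057 = 0.8994
MRP = 8.17% − 1.03% = 7.14%
E(R_P) = R_f + β_P × MRP = 1.03% + 0.8994 × 7.14% = 7.45%

7.45%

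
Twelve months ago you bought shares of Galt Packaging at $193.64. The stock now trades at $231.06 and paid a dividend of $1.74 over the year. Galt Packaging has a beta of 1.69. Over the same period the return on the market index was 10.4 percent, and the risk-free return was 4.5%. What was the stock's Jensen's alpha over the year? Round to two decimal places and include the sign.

+5.75%

Realised HPR = (P1 + D1 − P0) / P0 = (231.06 + 1.74 − 193.64) / 193.64 = 39.16 / 193.64 = 20.2231%
MRP = 10.4% − 4.5% = 5.90%
CAPM required = R_f + β·MRP = 4.5% + 1.69 × 5.9% = 14.4710%
α = realised − required = 20.2231% − 14.4710% = +5.75%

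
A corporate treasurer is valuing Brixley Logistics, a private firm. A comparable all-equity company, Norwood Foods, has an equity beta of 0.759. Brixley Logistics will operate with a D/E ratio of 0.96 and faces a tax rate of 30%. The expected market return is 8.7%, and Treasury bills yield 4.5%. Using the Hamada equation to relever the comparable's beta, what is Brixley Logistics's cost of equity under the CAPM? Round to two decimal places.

β_L = β_U × [1 + (1 − t)(D/E)] = 0.759 × [1 + (1 − 0.30) × 0.96]
    = 0.759 × [1 + 0.70 × 0.96] = 0.759 × 1.6720 = 1.2690
MRP = 8.7% − 4.5% = 4.20%
E(R) = R_f + β_L × MRP = 4.5% + 1.2690 × 4.2% = 9.83%

9.83%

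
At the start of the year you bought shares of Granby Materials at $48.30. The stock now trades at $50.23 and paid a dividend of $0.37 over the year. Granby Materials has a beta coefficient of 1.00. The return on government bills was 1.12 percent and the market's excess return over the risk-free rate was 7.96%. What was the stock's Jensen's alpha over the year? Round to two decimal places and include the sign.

-4.32%

Realised HPR = (P1 + D1 − P0) / P0 = (50.23 + 0.37 − 48.30) / 48.30 = 2.30 / 48.30 = 4.7619%
CAPM required = R_f + β·MRP = 1.12% + 1.00 × 7.96% = 9.0800%
α = realised − required = 4.7619% − 9.0800% = -4.32%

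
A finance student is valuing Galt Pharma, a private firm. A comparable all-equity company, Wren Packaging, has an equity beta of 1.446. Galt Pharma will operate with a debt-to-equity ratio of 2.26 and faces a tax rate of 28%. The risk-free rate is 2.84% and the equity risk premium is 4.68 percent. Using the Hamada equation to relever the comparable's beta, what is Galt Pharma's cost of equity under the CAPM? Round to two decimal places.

β_L = β_U × [1 + (1 − t)(D/E)] = 1.446 × [1 + (1 − 0.28) × 2.26]
    = 1.446 × [1 + 0.72 × 2.26] = 1.446 × 2.6272 = 3.7989
E(R) = R_f + β_L × MRP = 2.84% + 3.7989 × 4.68% = 20.62%

20.62%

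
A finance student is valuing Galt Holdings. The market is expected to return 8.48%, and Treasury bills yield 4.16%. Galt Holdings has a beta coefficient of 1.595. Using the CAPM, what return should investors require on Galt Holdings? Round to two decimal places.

Market risk premium = E(R_m) − R_f = 8.48% − 4.16% = 4.32%
E(R) = R_f + β × MRP = 4.16% + 1.595 × 4.32% = 11.05%

11.05%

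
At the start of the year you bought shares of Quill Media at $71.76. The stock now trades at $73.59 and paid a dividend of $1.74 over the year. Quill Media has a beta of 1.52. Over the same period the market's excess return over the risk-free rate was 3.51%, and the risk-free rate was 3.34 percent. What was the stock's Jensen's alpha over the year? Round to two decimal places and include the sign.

-3.70%

Realised HPR = (P1 + D1 − P0) / P0 = (73.59 + 1.74 − 71.76) / 71.76 = 3.57 / 71.76 = 4.9749%
CAPM required = R_f + β·MRP = 3.34% + 1.52 × 3.51% = 8.6752%
α = realised − required = 4.9749% − 8.6752% = -3.70%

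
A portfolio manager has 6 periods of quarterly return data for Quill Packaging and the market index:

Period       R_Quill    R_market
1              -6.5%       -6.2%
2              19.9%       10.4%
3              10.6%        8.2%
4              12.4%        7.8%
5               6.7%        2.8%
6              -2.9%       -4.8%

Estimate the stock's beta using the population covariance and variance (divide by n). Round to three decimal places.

1.365

Mean R_i = (-6.5 + 19.9 + 10.6 + 12.4 + 6.7 − 2.9) / 6 = 6.7000%
Mean R_m = (-6.2 + 10.4 + 8.2 + 7.8 + 2.8 − 4.8) / 6 = 3.0333%
Σ(R_i − R̄_i)(R_m − R̄_m) = 341.6400  ⇒  Cov = 341.6400 / 6 = 56.9400
Σ(R_m − R̄_m)² = 250.3533  ⇒  Var(R_m) = 250.3533 / 6 = 41.7256
β = Cov / Var(R_m) = 56.9400 / 41.7256 = 1.3646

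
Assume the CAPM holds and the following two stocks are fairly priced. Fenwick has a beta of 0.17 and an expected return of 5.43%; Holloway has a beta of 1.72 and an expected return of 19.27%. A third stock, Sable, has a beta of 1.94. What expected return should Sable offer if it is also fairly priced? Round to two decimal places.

21.23%

MRP (SML slope) = (19.27% − 5.43%) / (1.72 − 0.17) = 13.84% / 1.55 = 8.9290%
R_f (intercept) = 5.43% − 0.17 × 8.9290% = 3.9121%
E(R_Sable) = R_f + β × MRP = 3.9121% + 1.94 × 8.9290% = 21.23%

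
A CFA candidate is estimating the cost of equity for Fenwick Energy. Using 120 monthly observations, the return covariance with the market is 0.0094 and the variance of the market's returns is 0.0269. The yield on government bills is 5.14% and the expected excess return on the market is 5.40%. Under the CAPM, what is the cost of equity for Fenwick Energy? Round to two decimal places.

7.03%

β = Cov(R_i, R_m) / Var(R_m) = 0.0094 / 0.0269 = 0.3494
E(R) = R_f + β × MRP = 5.14% + 0.3494 × 5.40% = 7.03%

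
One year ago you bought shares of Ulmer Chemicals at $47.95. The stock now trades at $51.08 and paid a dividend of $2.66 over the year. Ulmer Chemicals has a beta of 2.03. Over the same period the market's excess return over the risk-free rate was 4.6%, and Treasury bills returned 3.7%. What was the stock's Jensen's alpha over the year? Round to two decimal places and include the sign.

Realised HPR = (P1 + D1 − P0) / P0 = (51.08 + 2.66 − 47.95) / 47.95 = 5.79 / 47.95 = 12.0751%
CAPM required = R_f + β·MRP = 3.7% + 2.03 × 4.6% = 13.0380%
α = realised − required = 12.0751% − 13.0380% = -0.96%

-0.96%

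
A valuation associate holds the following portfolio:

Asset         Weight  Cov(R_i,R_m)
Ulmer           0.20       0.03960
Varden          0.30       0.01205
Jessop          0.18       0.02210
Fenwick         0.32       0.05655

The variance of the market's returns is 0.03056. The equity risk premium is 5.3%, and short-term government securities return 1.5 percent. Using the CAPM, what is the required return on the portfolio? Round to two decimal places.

β_Ulmer = 0.03960 / 0.03056 = 1.2958
β_Varden = 0.01205 / 0.03056 = 0.3943
β_Jessop = 0.02210 / 0.03056 = 0.7232
β_Fenwick = 0.05655 / 0.03056 = 1.8505
β_P = Σ w_i β_i = 0.20×1.2958 + 0.30×0.3943 + 0.18×0.7232 + 0.32×1.8505 = 1.0998
E(R_P) = R_f + β_P × MRP = 1.5% + 1.0998 × 5.3% = 7.33%

7.33%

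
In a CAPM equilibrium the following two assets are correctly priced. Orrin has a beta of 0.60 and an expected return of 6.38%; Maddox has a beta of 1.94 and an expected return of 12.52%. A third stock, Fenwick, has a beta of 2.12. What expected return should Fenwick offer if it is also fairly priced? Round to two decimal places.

13.34%

MRP (SML slope) = (12.52% − 6.38%) / (1.94 − 0.60) = 6.14% / 1.34 = 4.5821%
R_f (intercept) = 6.38% − 0.60 × 4.5821% = 3.6307%
E(R_Fenwick) = R_f + β × MRP = 3.6307% + 2.12 × 4.5821% = 13.34%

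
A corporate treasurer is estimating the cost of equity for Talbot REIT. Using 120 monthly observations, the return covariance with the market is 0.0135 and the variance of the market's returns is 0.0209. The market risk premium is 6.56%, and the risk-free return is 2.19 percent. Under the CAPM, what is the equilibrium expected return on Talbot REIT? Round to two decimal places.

6.43%

β = Cov(R_i, R_m) / Var(R_m) = 0.0135 / 0.0209 = 0.6459
E(R) = R_f + β × MRP = 2.19% + 0.6459 × 6.56% = 6.43%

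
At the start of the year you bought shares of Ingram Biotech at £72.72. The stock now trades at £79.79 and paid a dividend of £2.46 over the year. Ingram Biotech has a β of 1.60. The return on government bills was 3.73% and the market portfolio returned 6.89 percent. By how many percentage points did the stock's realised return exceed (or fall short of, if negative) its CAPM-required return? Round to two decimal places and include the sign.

Realised HPR = (P1 + D1 − P0) / P0 = (79.79 + 2.46 − 72.72) / 72.72 = 9.53 / 72.72 = 13.1051%
MRP = 6.89% − 3.73% = 3.16%
CAPM required = R_f + β·MRP = 3.73% + 1.60 × 3.16% = 8.7860%
α = realised − required = 13.1051% − 8.7860% = +4.32%

+4.32%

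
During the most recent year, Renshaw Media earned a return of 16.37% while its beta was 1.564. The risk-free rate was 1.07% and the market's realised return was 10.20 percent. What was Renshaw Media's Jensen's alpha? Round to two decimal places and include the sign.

+1.02%

Market excess return = 10.20% − 1.07% = 9.13%
CAPM benchmark = R_f + β(R_m − R_f) = 1.07% + 1.564 × 9.13% = 15.34932%
α = actual − benchmark = 16.37% − 15.34932% = +1.02%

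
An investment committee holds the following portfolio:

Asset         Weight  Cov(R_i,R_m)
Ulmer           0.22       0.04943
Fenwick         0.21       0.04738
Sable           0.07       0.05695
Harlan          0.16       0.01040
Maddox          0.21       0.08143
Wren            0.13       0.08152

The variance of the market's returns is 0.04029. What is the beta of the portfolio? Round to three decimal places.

1.345

β_Ulmer = 0.04943 / 0.04029 = 1.2269
β_Fenwick = 0.04738 / 0.04029 = 1.1760
β_Sable = 0.05695 / 0.04029 = 1.4135
β_Harlan = 0.01040 / 0.04029 = 0.2581
β_Maddox = 0.08143 / 0.04029 = 2.0211
β_Wren = 0.08152 / 0.04029 = 2.0233
β_P = Σ w_i β_i = 0.22×1.2269 + 0.21×1.1760 + 0.07×1.4135 + 0.16×0.2581 + 0.21×2.0211 + 0.13×2.0233 = 1.3446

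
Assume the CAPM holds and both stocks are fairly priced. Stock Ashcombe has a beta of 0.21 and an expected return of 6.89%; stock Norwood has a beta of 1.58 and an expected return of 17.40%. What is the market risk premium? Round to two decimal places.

Both satisfy E(R) = R_f + β·MRP, so the slope of the SML is
MRP = (17.40% − 6.89%) / (1.58 − 0.21) = 10.51% / 1.37 = 7.6715%

7.67%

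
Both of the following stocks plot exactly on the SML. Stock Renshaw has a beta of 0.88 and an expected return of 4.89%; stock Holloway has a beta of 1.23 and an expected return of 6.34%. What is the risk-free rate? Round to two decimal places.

Both satisfy E(R) = R_f + β·MRP, so the slope of the SML is
MRP = (6.34% − 4.89%) / (1.23 − 0.88) = 1.45% / 0.35 = 4.1429%
R_f = E(R_Renshaw) − β_Renshaw·MRP = 4.89% − 0.88 × 4.1429% = 1.2442%

1.24%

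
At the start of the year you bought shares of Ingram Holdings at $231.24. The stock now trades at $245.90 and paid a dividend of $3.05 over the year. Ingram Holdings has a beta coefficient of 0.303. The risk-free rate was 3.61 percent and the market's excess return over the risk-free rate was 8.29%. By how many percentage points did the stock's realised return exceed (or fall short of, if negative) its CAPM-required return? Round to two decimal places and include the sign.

Realised HPR = (P1 + D1 − P0) / P0 = (245.90 + 3.05 − 231.24) / 231.24 = 17.71 / 231.24 = 7.6587%
CAPM required = R_f + β·MRP = 3.61% + 0.303 × 8.29% = 6.12187%
α = realised − required = 7.6587% − 6.12187% = +1.54%

+1.54%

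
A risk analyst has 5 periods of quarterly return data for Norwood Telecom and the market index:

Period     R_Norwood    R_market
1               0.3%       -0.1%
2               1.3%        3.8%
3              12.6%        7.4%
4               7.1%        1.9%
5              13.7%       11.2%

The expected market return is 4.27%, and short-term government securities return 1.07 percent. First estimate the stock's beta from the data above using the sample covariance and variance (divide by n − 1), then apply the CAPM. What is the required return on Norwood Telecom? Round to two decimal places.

4.84%

Mean R_i = (0.3 + 1.3 + 12.6 + 7.1 + 13.7) / 5 = 7.0000%
Mean R_m = (-0.1 + 3.8 + 7.4 + 1.9 + 11.2) / 5 = 4.8400%
Σ(R_i − R̄_i)(R_m − R̄_m) = 95.6800  ⇒  Cov = 95.6800 / 4 = 23.9200
Σ(R_m − R̄_m)² = 81.1320  ⇒  Var(R_m) = 81.1320 / 4 = 20.2830
β = Cov / Var(R_m) = 23.9200 / 20.2830 = 1.1793
MRP = 4.27% − 1.07% = 3.20%
E(R) = R_f + β × MRP = 1.07% + 1.1793 × 3.20% = 4.84%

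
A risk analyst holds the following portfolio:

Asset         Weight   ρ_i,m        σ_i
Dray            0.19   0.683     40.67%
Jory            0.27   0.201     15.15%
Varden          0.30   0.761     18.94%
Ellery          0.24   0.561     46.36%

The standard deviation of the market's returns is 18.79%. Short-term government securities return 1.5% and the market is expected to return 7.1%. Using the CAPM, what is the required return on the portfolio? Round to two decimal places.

β_Dray = 0.683 × 40.67% / 18.79% = 1.4783
β_Jory = 0.201 × 15.15% / 18.79% = 0.1621
β_Varden = 0.761 × 18.94% / 18.79% = 0.7671
β_Ellery = 0.561 × 46.36% / 18.79% = 1.3841
β_P = Σ w_i β_i = 0.19×1.4783 + 0.27×0.1621 + 0.30×0.7671 + 0.24×1.3841 = 0.8870
MRP = 7.1% − 1.5% = 5.60%
E(R_P) = R_f + β_P × MRP = 1.5% + 0.8870 × 5.6% = 6.47%

6.47%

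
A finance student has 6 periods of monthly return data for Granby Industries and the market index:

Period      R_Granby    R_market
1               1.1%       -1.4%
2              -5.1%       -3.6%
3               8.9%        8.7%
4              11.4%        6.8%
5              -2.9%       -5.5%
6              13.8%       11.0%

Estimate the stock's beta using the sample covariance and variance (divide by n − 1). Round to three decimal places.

1.088

Mean R_i = (1.1 − 5.1 + 8.9 + 11.4 − 2.9 + 13.8) / 6 = 4.5333%
Mean R_m = (-1.4 − 3.6 + 8.7 + 6.8 − 5.5 + 11.0) / 6 = 2.6667%
Σ(R_i − R̄_i)(R_m − R̄_m) = 266.9867  ⇒  Cov = 266.9867 / 5 = 53.3973
Σ(R_m − R̄_m)² = 245.4333  ⇒  Var(R_m) = 245.4333 / 5 = 49.0867
β = Cov / Var(R_m) = 53.3973 / 49.0867 = 1.0878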